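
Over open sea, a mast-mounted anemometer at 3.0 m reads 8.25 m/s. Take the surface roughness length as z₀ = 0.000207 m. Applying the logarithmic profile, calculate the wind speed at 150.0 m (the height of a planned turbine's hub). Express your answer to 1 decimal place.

11.6 m/s

Log law: V(z) ∝ ln(z/z₀), so V₂/V₁ = ln(z₂/z₀) / ln(z₁/z₀).
ln(150.0/0.000207) = 13.4934, ln(3.0/0.000207) = 9.5814
V₂ = 8.25 × 13.4934/9.5814 = 8.25 × 1.4083 = 11.6184 m/s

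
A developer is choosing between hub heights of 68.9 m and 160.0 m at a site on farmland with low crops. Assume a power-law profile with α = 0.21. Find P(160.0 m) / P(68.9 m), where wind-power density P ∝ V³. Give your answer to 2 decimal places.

1.70

Speed ratio: V_B/V_A = (z_B/z_A)^α = (160.0/68.9)^0.21 = (2.3222)^0.21 = 1.19355
Power-density ratio: P_B/P_A = (V_B/V_A)³ = (1.19355)³ = 1.70027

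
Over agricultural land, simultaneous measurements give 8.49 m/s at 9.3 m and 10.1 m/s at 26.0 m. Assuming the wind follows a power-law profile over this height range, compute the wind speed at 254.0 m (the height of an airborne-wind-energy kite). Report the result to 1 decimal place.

14.8 m/s

First find α: α = ln(V₂/V₁)/ln(z₂/z₁) = ln(10.1/8.49)/ln(26.0/9.3) = 0.17365/1.02808 = 0.1689
Extrapolate from 26.0 m to 254.0 m: V₃ = 10.1 × (254.0/26.0)^0.1689 = 10.1 × 1.4696 = 14.8427 m/s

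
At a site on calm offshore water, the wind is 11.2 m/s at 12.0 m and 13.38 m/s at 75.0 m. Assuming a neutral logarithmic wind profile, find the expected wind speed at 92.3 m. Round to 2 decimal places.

13.63 m/s

Log law: V ∝ ln(z/z₀). From the pair, with r = V₁/V₂ = 0.83707,
ln z₀ = (ln z₁ − r·ln z₂)/(1 − r) = (2.4849 − 0.83707×4.3175)/0.16293 = -6.9302 → z₀ = 0.0009778 m
V₃ = V₁ · ln(z₃/z₀)/ln(z₁/z₀) = 11.2 × 11.4552/9.4151 = 13.6269 m/s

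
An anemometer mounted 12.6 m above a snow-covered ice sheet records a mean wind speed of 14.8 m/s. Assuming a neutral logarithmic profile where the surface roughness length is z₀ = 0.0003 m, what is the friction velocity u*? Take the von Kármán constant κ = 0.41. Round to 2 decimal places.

u* ≈ 0.57 m/s

Log law: V(z) = (u*/κ) · ln(z/z₀) ⇒ u* = κ · V / ln(z/z₀)
u* = 0.41 × 14.8 / ln(12.6/0.0003) = 0.41 × 14.8 / 10.6454
   = 6.0680 / 10.6454 = 0.5700 m/s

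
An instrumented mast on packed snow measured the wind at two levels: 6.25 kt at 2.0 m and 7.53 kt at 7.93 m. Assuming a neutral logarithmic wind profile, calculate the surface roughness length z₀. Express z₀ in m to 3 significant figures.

z₀ ≈ 0.00240 m

Log law: V(z) ∝ ln(z/z₀). With r = V₁/V₂ = 6.25/7.53 = 0.83001,
r · ln(z₂/z₀) = ln(z₁/z₀) ⇒ ln z₀ = (ln z₁ − r·ln z₂)/(1 − r)
ln z₀ = (0.69315 − 0.83001×2.07065) / 0.16999 = -6.0330
z₀ = exp(-6.0330) = 0.002398 m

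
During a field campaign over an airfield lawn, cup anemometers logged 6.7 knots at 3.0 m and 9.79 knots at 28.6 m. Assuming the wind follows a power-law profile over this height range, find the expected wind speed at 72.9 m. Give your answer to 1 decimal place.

First find α: α = ln(V₂/V₁)/ln(z₂/z₁) = ln(9.79/6.7)/ln(28.6/3.0) = 0.37925/2.25479 = 0.1682
Extrapolate from 28.6 m to 72.9 m: V₃ = 9.79 × (72.9/28.6)^0.1682 = 9.79 × 1.1704 = 11.4586 knots

11.5 knots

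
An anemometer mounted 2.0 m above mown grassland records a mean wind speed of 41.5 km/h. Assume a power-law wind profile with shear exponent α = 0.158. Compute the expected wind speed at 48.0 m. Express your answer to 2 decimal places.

Power-law profile: V₂ = V₁ · (z₂/z₁)^α
V₂ = 41.5 × (48.0/2.0)^0.158 = 41.5 × (24.0000)^0.158
    = 41.5 × 1.6522 = 68.5680 km/h

68.57 km/h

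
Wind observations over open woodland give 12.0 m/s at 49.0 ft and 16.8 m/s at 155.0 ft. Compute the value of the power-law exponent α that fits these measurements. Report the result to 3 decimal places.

α ≈ 0.292

Power law: V₂/V₁ = (z₂/z₁)^α ⇒ α = ln(V₂/V₁) / ln(z₂/z₁)
α = ln(16.8/12.0) / ln(155.0/49.0) = ln(1.4000) / ln(3.1633)
  = 0.33647 / 1.15160 = 0.29218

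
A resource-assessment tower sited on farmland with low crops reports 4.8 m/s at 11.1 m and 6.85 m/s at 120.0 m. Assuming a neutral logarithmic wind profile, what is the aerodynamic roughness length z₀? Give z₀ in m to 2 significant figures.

z₀ ≈ 0.042 m

Log law: V(z) ∝ ln(z/z₀). With r = V₁/V₂ = 4.8/6.85 = 0.70073,
r · ln(z₂/z₀) = ln(z₁/z₀) ⇒ ln z₀ = (ln z₁ − r·ln z₂)/(1 − r)
ln z₀ = (2.40695 − 0.70073×4.78749) / 0.29927 = -3.1670
z₀ = exp(-3.1670) = 0.04213 m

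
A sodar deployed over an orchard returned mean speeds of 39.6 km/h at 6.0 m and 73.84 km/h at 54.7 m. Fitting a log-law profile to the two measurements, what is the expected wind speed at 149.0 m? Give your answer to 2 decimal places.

Log law: V ∝ ln(z/z₀). From the pair, with r = V₁/V₂ = 0.53629,
ln z₀ = (ln z₁ − r·ln z₂)/(1 − r) = (1.7918 − 0.53629×4.0019)/0.46371 = -0.7643 → z₀ = 0.4657 m
V₃ = V₁ · ln(z₃/z₀)/ln(z₁/z₀) = 39.6 × 5.7683/2.5561 = 89.3647 km/h

89.36 km/h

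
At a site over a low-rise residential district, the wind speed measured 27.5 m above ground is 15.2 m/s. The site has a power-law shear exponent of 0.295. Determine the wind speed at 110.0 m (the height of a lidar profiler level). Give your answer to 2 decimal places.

Power-law profile: V₂ = V₁ · (z₂/z₁)^α
V₂ = 15.2 × (110.0/27.5)^0.295 = 15.2 × (4.0000)^0.295
    = 15.2 × 1.5052 = 22.8798 m/s

22.88 m/s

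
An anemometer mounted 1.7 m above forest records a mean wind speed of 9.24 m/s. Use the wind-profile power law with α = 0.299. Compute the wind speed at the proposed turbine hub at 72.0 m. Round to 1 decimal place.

Power-law profile: V₂ = V₁ · (z₂/z₁)^α
V₂ = 9.24 × (72.0/1.7)^0.299 = 9.24 × (42.3529)^0.299
    = 9.24 × 3.0651 = 28.3211 m/s

28.3 m/s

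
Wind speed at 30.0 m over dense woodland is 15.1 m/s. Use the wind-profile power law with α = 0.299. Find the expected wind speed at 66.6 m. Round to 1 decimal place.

Power-law profile: V₂ = V₁ · (z₂/z₁)^α
V₂ = 15.1 × (66.6/30.0)^0.299 = 15.1 × (2.2200)^0.299
    = 15.1 × 1.2693 = 19.1662 m/s

19.2 m/s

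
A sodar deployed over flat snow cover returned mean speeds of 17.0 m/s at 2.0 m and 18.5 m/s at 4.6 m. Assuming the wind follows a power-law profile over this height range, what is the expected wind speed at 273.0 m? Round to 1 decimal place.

First find α: α = ln(V₂/V₁)/ln(z₂/z₁) = ln(18.5/17.0)/ln(4.6/2.0) = 0.08456/0.83291 = 0.1015
Extrapolate from 4.6 m to 273.0 m: V₃ = 18.5 × (273.0/4.6)^0.1015 = 18.5 × 1.5137 = 28.0033 m/s

28.0 m/s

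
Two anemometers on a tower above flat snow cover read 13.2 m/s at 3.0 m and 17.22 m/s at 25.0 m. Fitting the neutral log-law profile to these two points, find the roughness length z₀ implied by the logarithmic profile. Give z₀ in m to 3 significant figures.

z₀ ≈ 0.00284 m

Log law: V(z) ∝ ln(z/z₀). With r = V₁/V₂ = 13.2/17.22 = 0.76655,
r · ln(z₂/z₀) = ln(z₁/z₀) ⇒ ln z₀ = (ln z₁ − r·ln z₂)/(1 − r)
ln z₀ = (1.09861 − 0.76655×3.21888) / 0.23345 = -5.8634
z₀ = exp(-5.8634) = 0.002841 m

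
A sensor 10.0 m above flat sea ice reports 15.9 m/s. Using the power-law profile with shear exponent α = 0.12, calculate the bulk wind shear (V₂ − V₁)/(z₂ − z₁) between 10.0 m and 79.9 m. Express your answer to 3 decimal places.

0.064 m/s/m

Power law: V₂ = V₁ · (z₂/z₁)^α = 15.9 × (7.9900)^0.12 = 20.4034 m/s
ΔV/Δz = (20.4034 − 15.9)/(79.9 − 10.0) = 4.5034/69.9000 = 0.06443 m/s/m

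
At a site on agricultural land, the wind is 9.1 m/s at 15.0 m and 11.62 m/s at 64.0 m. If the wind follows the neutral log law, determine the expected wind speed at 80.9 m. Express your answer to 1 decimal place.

Log law: V ∝ ln(z/z₀). From the pair, with r = V₁/V₂ = 0.78313,
ln z₀ = (ln z₁ − r·ln z₂)/(1 − r) = (2.7081 − 0.78313×4.1589)/0.21687 = -2.5311 → z₀ = 0.07957 m
V₃ = V₁ · ln(z₃/z₀)/ln(z₁/z₀) = 9.1 × 6.9243/5.2391 = 12.0270 m/s

12.0 m/s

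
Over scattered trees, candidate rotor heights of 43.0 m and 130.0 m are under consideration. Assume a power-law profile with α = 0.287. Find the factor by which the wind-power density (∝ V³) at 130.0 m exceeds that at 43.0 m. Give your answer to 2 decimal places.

Speed ratio: V_B/V_A = (z_B/z_A)^α = (130.0/43.0)^0.287 = (3.0233)^0.287 = 1.37371
Power-density ratio: P_B/P_A = (V_B/V_A)³ = (1.37371)³ = 2.59232

2.59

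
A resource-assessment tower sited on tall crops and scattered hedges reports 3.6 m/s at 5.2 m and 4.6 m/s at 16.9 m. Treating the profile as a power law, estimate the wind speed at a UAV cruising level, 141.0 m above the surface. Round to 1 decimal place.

First find α: α = ln(V₂/V₁)/ln(z₂/z₁) = ln(4.6/3.6)/ln(16.9/5.2) = 0.24512/1.17865 = 0.2080
Extrapolate from 16.9 m to 141.0 m: V₃ = 4.6 × (141.0/16.9)^0.2080 = 4.6 × 1.5546 = 7.1510 m/s

7.2 m/s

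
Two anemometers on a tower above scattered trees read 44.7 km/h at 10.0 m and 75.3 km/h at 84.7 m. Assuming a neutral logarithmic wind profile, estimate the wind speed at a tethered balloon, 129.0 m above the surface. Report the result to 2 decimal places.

81.33 km/h

Log law: V ∝ ln(z/z₀). From the pair, with r = V₁/V₂ = 0.59363,
ln z₀ = (ln z₁ − r·ln z₂)/(1 − r) = (2.3026 − 0.59363×4.4391)/0.40637 = -0.8184 → z₀ = 0.4411 m
V₃ = V₁ · ln(z₃/z₀)/ln(z₁/z₀) = 44.7 × 5.6782/3.1210 = 81.3253 km/h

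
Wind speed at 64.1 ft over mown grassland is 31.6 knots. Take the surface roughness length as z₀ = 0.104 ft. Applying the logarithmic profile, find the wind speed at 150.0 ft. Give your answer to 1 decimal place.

Log law: V(z) ∝ ln(z/z₀), so V₂/V₁ = ln(z₂/z₀) / ln(z₁/z₀).
ln(150.0/0.104) = 7.2740, ln(64.1/0.104) = 6.4238
V₂ = 31.6 × 7.2740/6.4238 = 31.6 × 1.1323 = 35.7823 knots

35.8 knots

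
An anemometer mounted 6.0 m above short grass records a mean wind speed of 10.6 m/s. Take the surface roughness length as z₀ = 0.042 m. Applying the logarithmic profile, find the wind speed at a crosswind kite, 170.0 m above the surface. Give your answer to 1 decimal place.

Log law: V(z) ∝ ln(z/z₀), so V₂/V₁ = ln(z₂/z₀) / ln(z₁/z₀).
ln(170.0/0.042) = 8.3059, ln(6.0/0.042) = 4.9618
V₂ = 10.6 × 8.3059/4.9618 = 10.6 × 1.6740 = 17.7439 m/s

17.7 m/s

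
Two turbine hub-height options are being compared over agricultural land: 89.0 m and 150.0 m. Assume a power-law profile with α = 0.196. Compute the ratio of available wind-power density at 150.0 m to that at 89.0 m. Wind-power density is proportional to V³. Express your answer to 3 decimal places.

Speed ratio: V_B/V_A = (z_B/z_A)^α = (150.0/89.0)^0.196 = (1.6854)^0.196 = 1.10773
Power-density ratio: P_B/P_A = (V_B/V_A)³ = (1.10773)³ = 1.35925

1.359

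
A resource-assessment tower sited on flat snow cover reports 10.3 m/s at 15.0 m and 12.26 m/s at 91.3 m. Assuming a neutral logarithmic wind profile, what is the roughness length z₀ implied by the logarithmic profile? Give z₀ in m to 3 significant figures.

Log law: V(z) ∝ ln(z/z₀). With r = V₁/V₂ = 10.3/12.26 = 0.84013,
r · ln(z₂/z₀) = ln(z₁/z₀) ⇒ ln z₀ = (ln z₁ − r·ln z₂)/(1 − r)
ln z₀ = (2.70805 − 0.84013×4.51415) / 0.15987 = -6.7832
z₀ = exp(-6.7832) = 0.001133 m

z₀ ≈ 0.00113 m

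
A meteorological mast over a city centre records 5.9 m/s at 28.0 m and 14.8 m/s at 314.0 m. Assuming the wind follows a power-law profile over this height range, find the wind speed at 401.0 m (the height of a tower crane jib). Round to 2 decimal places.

First find α: α = ln(V₂/V₁)/ln(z₂/z₁) = ln(14.8/5.9)/ln(314.0/28.0) = 0.91967/2.41719 = 0.3805
Extrapolate from 314.0 m to 401.0 m: V₃ = 14.8 × (401.0/314.0)^0.3805 = 14.8 × 1.0975 = 16.2433 m/s

16.24 m/s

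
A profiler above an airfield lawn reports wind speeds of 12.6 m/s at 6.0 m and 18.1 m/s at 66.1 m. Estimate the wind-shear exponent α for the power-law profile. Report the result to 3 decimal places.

α ≈ 0.151

Power law: V₂/V₁ = (z₂/z₁)^α ⇒ α = ln(V₂/V₁) / ln(z₂/z₁)
α = ln(18.1/12.6) / ln(66.1/6.0) = ln(1.4365) / ln(11.0167)
  = 0.36222 / 2.39941 = 0.15096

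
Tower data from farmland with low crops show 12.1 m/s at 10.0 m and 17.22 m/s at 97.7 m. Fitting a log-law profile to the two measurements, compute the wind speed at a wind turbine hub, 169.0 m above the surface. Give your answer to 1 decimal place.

18.5 m/s

Log law: V ∝ ln(z/z₀). From the pair, with r = V₁/V₂ = 0.70267,
ln z₀ = (ln z₁ − r·ln z₂)/(1 − r) = (2.3026 − 0.70267×4.5819)/0.29733 = -3.0841 → z₀ = 0.04577 m
V₃ = V₁ · ln(z₃/z₀)/ln(z₁/z₀) = 12.1 × 8.2140/5.3867 = 18.4510 m/s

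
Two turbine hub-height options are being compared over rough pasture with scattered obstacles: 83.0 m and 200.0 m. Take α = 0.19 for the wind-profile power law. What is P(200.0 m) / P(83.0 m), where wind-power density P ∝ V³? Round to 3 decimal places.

Speed ratio: V_B/V_A = (z_B/z_A)^α = (200.0/83.0)^0.19 = (2.4096)^0.19 = 1.18187
Power-density ratio: P_B/P_A = (V_B/V_A)³ = (1.18187)³ = 1.65087

1.651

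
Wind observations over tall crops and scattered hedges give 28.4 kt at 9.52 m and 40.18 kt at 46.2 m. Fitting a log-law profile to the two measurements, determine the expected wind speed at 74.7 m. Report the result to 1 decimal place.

Log law: V ∝ ln(z/z₀). From the pair, with r = V₁/V₂ = 0.70682,
ln z₀ = (ln z₁ − r·ln z₂)/(1 − r) = (2.2534 − 0.70682×3.8330)/0.29318 = -1.5548 → z₀ = 0.2112 m
V₃ = V₁ · ln(z₃/z₀)/ln(z₁/z₀) = 28.4 × 5.8683/3.8082 = 43.7634 kt

43.8 kt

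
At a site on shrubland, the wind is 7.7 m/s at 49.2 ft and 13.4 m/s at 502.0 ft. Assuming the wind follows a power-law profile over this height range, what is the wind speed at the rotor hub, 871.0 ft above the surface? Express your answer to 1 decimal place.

15.3 m/s

First find α: α = ln(V₂/V₁)/ln(z₂/z₁) = ln(13.4/7.7)/ln(502.0/49.2) = 0.55403/2.32271 = 0.2385
Extrapolate from 502.0 ft to 871.0 ft: V₃ = 13.4 × (871.0/502.0)^0.2385 = 13.4 × 1.1405 = 15.2823 m/s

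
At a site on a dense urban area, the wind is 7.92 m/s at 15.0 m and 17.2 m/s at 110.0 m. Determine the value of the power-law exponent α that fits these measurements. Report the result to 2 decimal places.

α ≈ 0.39

Power law: V₂/V₁ = (z₂/z₁)^α ⇒ α = ln(V₂/V₁) / ln(z₂/z₁)
α = ln(17.2/7.92) / ln(110.0/15.0) = ln(2.1717) / ln(7.3333)
  = 0.77552 / 1.99243 = 0.38923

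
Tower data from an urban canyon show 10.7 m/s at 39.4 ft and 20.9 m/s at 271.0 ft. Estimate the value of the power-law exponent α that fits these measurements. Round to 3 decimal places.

α ≈ 0.347

Power law: V₂/V₁ = (z₂/z₁)^α ⇒ α = ln(V₂/V₁) / ln(z₂/z₁)
α = ln(20.9/10.7) / ln(271.0/39.4) = ln(1.9533) / ln(6.8782)
  = 0.66951 / 1.92835 = 0.34719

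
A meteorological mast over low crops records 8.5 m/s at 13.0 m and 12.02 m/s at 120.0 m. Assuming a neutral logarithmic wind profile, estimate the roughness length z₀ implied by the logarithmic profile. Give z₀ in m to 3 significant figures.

z₀ ≈ 0.0607 m

Log law: V(z) ∝ ln(z/z₀). With r = V₁/V₂ = 8.5/12.02 = 0.70715,
r · ln(z₂/z₀) = ln(z₁/z₀) ⇒ ln z₀ = (ln z₁ − r·ln z₂)/(1 − r)
ln z₀ = (2.56495 − 0.70715×4.78749) / 0.29285 = -2.8020
z₀ = exp(-2.8020) = 0.06069 m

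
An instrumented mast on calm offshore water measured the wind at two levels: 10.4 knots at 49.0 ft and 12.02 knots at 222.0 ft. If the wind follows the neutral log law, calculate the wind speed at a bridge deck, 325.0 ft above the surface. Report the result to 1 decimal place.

12.4 knots

Log law: V ∝ ln(z/z₀). From the pair, with r = V₁/V₂ = 0.86522,
ln z₀ = (ln z₁ − r·ln z₂)/(1 − r) = (3.8918 − 0.86522×5.4027)/0.13478 = -5.8075 → z₀ = 0.003005 ft
V₃ = V₁ · ln(z₃/z₀)/ln(z₁/z₀) = 10.4 × 11.5913/9.6993 = 12.4287 knots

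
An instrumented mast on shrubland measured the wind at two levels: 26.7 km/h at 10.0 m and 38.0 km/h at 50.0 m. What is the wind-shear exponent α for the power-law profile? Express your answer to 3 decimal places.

Power law: V₂/V₁ = (z₂/z₁)^α ⇒ α = ln(V₂/V₁) / ln(z₂/z₁)
α = ln(38.0/26.7) / ln(50.0/10.0) = ln(1.4232) / ln(5.0000)
  = 0.35292 / 1.60944 = 0.21928

α ≈ 0.219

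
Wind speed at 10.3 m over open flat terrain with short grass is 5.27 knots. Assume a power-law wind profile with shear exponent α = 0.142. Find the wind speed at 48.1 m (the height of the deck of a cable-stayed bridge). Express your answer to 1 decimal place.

Power-law profile: V₂ = V₁ · (z₂/z₁)^α
V₂ = 5.27 × (48.1/10.3)^0.142 = 5.27 × (4.6699)^0.142
    = 5.27 × 1.2446 = 6.5592 knots

6.6 knots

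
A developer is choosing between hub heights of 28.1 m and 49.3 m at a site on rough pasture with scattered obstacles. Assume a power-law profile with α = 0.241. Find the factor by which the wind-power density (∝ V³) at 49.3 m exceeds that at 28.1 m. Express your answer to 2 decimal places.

Speed ratio: V_B/V_A = (z_B/z_A)^α = (49.3/28.1)^0.241 = (1.7544)^0.241 = 1.14509
Power-density ratio: P_B/P_A = (V_B/V_A)³ = (1.14509)³ = 1.50146

1.50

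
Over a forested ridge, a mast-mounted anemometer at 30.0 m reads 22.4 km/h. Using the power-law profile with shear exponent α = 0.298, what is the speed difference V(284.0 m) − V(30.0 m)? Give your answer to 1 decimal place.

Power law: V₂ = V₁ · (z₂/z₁)^α = 22.4 × (9.4667)^0.298 = 43.7678 km/h
ΔV = 43.7678 − 22.4 = 21.3678 km/h

21.4 km/h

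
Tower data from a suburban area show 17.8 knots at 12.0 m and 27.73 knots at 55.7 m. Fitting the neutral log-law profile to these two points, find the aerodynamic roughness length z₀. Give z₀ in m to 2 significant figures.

Log law: V(z) ∝ ln(z/z₀). With r = V₁/V₂ = 17.8/27.73 = 0.64190,
r · ln(z₂/z₀) = ln(z₁/z₀) ⇒ ln z₀ = (ln z₁ − r·ln z₂)/(1 − r)
ln z₀ = (2.48491 − 0.64190×4.01998) / 0.35810 = -0.2668
z₀ = exp(-0.2668) = 0.7658 m

z₀ ≈ 0.77 m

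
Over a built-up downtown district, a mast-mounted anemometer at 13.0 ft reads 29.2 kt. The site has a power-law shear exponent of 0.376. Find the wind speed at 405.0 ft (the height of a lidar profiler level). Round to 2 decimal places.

106.40 kt

Power-law profile: V₂ = V₁ · (z₂/z₁)^α
V₂ = 29.2 × (405.0/13.0)^0.376 = 29.2 × (31.1538)^0.376
    = 29.2 × 3.6438 = 106.4004 kt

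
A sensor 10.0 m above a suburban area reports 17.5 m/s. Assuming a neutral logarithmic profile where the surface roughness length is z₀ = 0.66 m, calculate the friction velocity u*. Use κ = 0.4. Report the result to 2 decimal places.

Log law: V(z) = (u*/κ) · ln(z/z₀) ⇒ u* = κ · V / ln(z/z₀)
u* = 0.4 × 17.5 / ln(10.0/0.66) = 0.4 × 17.5 / 2.7181
   = 7.0000 / 2.7181 = 2.5753 m/s

u* ≈ 2.58 m/s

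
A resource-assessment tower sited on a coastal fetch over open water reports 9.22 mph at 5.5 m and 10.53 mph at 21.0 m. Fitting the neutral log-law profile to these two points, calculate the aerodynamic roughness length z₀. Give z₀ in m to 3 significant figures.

z₀ ≈ 0.000442 m

Log law: V(z) ∝ ln(z/z₀). With r = V₁/V₂ = 9.22/10.53 = 0.87559,
r · ln(z₂/z₀) = ln(z₁/z₀) ⇒ ln z₀ = (ln z₁ − r·ln z₂)/(1 − r)
ln z₀ = (1.70475 − 0.87559×3.04452) / 0.12441 = -7.7248
z₀ = exp(-7.7248) = 0.0004417 m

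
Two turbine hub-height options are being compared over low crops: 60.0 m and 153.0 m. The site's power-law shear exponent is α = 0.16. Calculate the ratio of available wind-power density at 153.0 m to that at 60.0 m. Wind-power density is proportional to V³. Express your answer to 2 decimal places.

1.57

Speed ratio: V_B/V_A = (z_B/z_A)^α = (153.0/60.0)^0.16 = (2.5500)^0.16 = 1.16157
Power-density ratio: P_B/P_A = (V_B/V_A)³ = (1.16157)³ = 1.56725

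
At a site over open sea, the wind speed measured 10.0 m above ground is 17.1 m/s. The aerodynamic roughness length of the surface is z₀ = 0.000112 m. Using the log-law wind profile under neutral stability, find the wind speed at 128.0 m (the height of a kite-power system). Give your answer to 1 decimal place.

Log law: V(z) ∝ ln(z/z₀), so V₂/V₁ = ln(z₂/z₀) / ln(z₁/z₀).
ln(128.0/0.000112) = 13.9490, ln(10.0/0.000112) = 11.3996
V₂ = 17.1 × 13.9490/11.3996 = 17.1 × 1.2236 = 20.9243 m/s

20.9 m/s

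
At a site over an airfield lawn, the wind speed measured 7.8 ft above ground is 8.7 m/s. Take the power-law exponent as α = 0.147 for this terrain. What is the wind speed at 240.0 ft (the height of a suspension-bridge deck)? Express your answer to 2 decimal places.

Power-law profile: V₂ = V₁ · (z₂/z₁)^α
V₂ = 8.7 × (240.0/7.8)^0.147 = 8.7 × (30.7692)^0.147
    = 8.7 × 1.6548 = 14.3970 m/s

14.40 m/s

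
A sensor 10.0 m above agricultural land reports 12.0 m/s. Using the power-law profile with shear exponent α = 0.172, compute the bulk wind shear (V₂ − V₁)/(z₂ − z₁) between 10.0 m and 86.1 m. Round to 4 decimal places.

0.0707 m/s/m

Power law: V₂ = V₁ · (z₂/z₁)^α = 12.0 × (8.6100)^0.172 = 17.3781 m/s
ΔV/Δz = (17.3781 − 12.0)/(86.1 − 10.0) = 5.3781/76.1000 = 0.07067 m/s/m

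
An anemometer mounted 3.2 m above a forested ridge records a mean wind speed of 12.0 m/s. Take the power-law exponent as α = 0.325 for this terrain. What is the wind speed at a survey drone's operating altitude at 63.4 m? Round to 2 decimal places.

Power-law profile: V₂ = V₁ · (z₂/z₁)^α
V₂ = 12.0 × (63.4/3.2)^0.325 = 12.0 × (19.8125)^0.325
    = 12.0 × 2.6394 = 31.6728 m/s

31.67 m/s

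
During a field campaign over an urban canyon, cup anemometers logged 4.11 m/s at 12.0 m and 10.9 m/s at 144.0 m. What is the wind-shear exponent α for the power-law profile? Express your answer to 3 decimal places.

α ≈ 0.393

Power law: V₂/V₁ = (z₂/z₁)^α ⇒ α = ln(V₂/V₁) / ln(z₂/z₁)
α = ln(10.9/4.11) / ln(144.0/12.0) = ln(2.6521) / ln(12.0000)
  = 0.97534 / 2.48491 = 0.39251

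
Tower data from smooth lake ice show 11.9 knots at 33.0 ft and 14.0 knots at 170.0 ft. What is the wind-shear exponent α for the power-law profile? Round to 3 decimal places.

Power law: V₂/V₁ = (z₂/z₁)^α ⇒ α = ln(V₂/V₁) / ln(z₂/z₁)
α = ln(14.0/11.9) / ln(170.0/33.0) = ln(1.1765) / ln(5.1515)
  = 0.16252 / 1.63929 = 0.09914

α ≈ 0.099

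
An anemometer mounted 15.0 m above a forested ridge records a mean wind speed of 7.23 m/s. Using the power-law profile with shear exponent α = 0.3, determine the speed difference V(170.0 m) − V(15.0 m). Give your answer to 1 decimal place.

7.7 m/s

Power law: V₂ = V₁ · (z₂/z₁)^α = 7.23 × (11.3333)^0.3 = 14.9777 m/s
ΔV = 14.9777 − 7.23 = 7.7477 m/s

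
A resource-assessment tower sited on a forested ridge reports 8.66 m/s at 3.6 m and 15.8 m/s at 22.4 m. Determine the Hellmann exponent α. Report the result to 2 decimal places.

Power law: V₂/V₁ = (z₂/z₁)^α ⇒ α = ln(V₂/V₁) / ln(z₂/z₁)
α = ln(15.8/8.66) / ln(22.4/3.6) = ln(1.8245) / ln(6.2222)
  = 0.60130 / 1.82813 = 0.32891

α ≈ 0.33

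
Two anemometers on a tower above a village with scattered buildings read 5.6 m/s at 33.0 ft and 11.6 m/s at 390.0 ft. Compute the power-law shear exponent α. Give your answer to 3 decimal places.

α ≈ 0.295

Power law: V₂/V₁ = (z₂/z₁)^α ⇒ α = ln(V₂/V₁) / ln(z₂/z₁)
α = ln(11.6/5.6) / ln(390.0/33.0) = ln(2.0714) / ln(11.8182)
  = 0.72824 / 2.46964 = 0.29488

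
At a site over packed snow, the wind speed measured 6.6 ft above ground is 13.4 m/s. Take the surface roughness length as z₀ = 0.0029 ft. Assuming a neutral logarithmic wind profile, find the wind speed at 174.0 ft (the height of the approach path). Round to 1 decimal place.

19.1 m/s

Log law: V(z) ∝ ln(z/z₀), so V₂/V₁ = ln(z₂/z₀) / ln(z₁/z₀).
ln(174.0/0.0029) = 11.0021, ln(6.6/0.0029) = 7.7301
V₂ = 13.4 × 11.0021/7.7301 = 13.4 × 1.4233 = 19.0719 m/s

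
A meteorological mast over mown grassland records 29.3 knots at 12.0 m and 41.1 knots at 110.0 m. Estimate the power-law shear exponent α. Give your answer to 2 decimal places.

α ≈ 0.15

Power law: V₂/V₁ = (z₂/z₁)^α ⇒ α = ln(V₂/V₁) / ln(z₂/z₁)
α = ln(41.1/29.3) / ln(110.0/12.0) = ln(1.4027) / ln(9.1667)
  = 0.33842 / 2.21557 = 0.15275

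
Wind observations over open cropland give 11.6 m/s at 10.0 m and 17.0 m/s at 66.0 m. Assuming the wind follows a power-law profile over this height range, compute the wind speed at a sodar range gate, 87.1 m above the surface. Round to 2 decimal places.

First find α: α = ln(V₂/V₁)/ln(z₂/z₁) = ln(17.0/11.6)/ln(66.0/10.0) = 0.38221/1.88707 = 0.2025
Extrapolate from 66.0 m to 87.1 m: V₃ = 17.0 × (87.1/66.0)^0.2025 = 17.0 × 1.0578 = 17.9825 m/s

17.98 m/s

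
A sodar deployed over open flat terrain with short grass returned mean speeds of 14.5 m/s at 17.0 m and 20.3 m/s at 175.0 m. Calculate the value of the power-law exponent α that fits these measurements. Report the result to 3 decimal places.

Power law: V₂/V₁ = (z₂/z₁)^α ⇒ α = ln(V₂/V₁) / ln(z₂/z₁)
α = ln(20.3/14.5) / ln(175.0/17.0) = ln(1.4000) / ln(10.2941)
  = 0.33647 / 2.33157 = 0.14431

α ≈ 0.144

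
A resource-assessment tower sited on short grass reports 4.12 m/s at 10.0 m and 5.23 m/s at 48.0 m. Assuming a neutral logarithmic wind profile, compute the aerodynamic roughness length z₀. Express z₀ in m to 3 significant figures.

z₀ ≈ 0.0296 m

Log law: V(z) ∝ ln(z/z₀). With r = V₁/V₂ = 4.12/5.23 = 0.78776,
r · ln(z₂/z₀) = ln(z₁/z₀) ⇒ ln z₀ = (ln z₁ − r·ln z₂)/(1 − r)
ln z₀ = (2.30259 − 0.78776×3.87120) / 0.21224 = -3.5197
z₀ = exp(-3.5197) = 0.02961 m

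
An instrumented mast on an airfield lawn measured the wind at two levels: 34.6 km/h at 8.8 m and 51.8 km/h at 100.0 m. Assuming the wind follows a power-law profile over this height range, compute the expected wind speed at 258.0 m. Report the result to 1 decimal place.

First find α: α = ln(V₂/V₁)/ln(z₂/z₁) = ln(51.8/34.6)/ln(100.0/8.8) = 0.40354/2.43042 = 0.1660
Extrapolate from 100.0 m to 258.0 m: V₃ = 51.8 × (258.0/100.0)^0.1660 = 51.8 × 1.1704 = 60.6280 km/h

60.6 km/h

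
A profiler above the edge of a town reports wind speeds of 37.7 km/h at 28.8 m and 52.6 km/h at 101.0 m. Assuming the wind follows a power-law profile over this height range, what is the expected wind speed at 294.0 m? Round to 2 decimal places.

First find α: α = ln(V₂/V₁)/ln(z₂/z₁) = ln(52.6/37.7)/ln(101.0/28.8) = 0.33306/1.25475 = 0.2654
Extrapolate from 101.0 m to 294.0 m: V₃ = 52.6 × (294.0/101.0)^0.2654 = 52.6 × 1.3279 = 69.8482 km/h

69.85 km/h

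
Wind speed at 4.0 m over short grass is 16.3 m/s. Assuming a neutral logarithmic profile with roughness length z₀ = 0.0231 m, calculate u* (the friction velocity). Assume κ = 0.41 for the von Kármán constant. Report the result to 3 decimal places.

Log law: V(z) = (u*/κ) · ln(z/z₀) ⇒ u* = κ · V / ln(z/z₀)
u* = 0.41 × 16.3 / ln(4.0/0.0231) = 0.41 × 16.3 / 5.1542
   = 6.6830 / 5.1542 = 1.2966 m/s

u* ≈ 1.297 m/s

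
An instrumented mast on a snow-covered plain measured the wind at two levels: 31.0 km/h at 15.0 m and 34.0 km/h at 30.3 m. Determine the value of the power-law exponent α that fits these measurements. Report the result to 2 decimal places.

Power law: V₂/V₁ = (z₂/z₁)^α ⇒ α = ln(V₂/V₁) / ln(z₂/z₁)
α = ln(34.0/31.0) / ln(30.3/15.0) = ln(1.0968) / ln(2.0200)
  = 0.09237 / 0.70310 = 0.13138

α ≈ 0.13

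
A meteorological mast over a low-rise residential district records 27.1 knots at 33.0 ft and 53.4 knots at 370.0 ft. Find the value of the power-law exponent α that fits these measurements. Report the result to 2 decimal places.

α ≈ 0.28

Power law: V₂/V₁ = (z₂/z₁)^α ⇒ α = ln(V₂/V₁) / ln(z₂/z₁)
α = ln(53.4/27.1) / ln(370.0/33.0) = ln(1.9705) / ln(11.2121)
  = 0.67828 / 2.41700 = 0.28063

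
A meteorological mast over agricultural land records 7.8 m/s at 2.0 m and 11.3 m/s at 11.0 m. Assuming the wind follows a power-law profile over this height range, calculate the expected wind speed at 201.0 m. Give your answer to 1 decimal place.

First find α: α = ln(V₂/V₁)/ln(z₂/z₁) = ln(11.3/7.8)/ln(11.0/2.0) = 0.37068/1.70475 = 0.2174
Extrapolate from 11.0 m to 201.0 m: V₃ = 11.3 × (201.0/11.0)^0.2174 = 11.3 × 1.8809 = 21.2542 m/s

21.3 m/s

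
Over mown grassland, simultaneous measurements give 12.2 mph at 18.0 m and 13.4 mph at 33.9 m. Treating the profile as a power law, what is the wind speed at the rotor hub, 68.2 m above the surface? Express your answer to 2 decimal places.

14.86 mph

First find α: α = ln(V₂/V₁)/ln(z₂/z₁) = ln(13.4/12.2)/ln(33.9/18.0) = 0.09382/0.63304 = 0.1482
Extrapolate from 33.9 m to 68.2 m: V₃ = 13.4 × (68.2/33.9)^0.1482 = 13.4 × 1.1092 = 14.8627 mph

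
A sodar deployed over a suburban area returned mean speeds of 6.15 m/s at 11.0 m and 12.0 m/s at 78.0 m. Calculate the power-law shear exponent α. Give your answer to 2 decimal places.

Power law: V₂/V₁ = (z₂/z₁)^α ⇒ α = ln(V₂/V₁) / ln(z₂/z₁)
α = ln(12.0/6.15) / ln(78.0/11.0) = ln(1.9512) / ln(7.0909)
  = 0.66845 / 1.95881 = 0.34125

α ≈ 0.34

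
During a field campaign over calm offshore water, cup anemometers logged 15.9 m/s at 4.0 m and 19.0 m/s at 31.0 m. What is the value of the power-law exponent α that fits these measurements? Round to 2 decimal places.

Power law: V₂/V₁ = (z₂/z₁)^α ⇒ α = ln(V₂/V₁) / ln(z₂/z₁)
α = ln(19.0/15.9) / ln(31.0/4.0) = ln(1.1950) / ln(7.7500)
  = 0.17812 / 2.04769 = 0.08699

α ≈ 0.09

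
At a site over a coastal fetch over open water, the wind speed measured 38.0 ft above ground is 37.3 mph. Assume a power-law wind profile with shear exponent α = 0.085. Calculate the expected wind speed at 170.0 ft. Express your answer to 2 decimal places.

Power-law profile: V₂ = V₁ · (z₂/z₁)^α
V₂ = 37.3 × (170.0/38.0)^0.085 = 37.3 × (4.4737)^0.085
    = 37.3 × 1.1358 = 42.3658 mph

42.37 mph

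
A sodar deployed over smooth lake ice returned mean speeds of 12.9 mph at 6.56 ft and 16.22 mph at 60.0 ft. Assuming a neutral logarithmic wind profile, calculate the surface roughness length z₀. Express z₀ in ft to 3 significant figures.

z₀ ≈ 0.00121 ft

Log law: V(z) ∝ ln(z/z₀). With r = V₁/V₂ = 12.9/16.22 = 0.79531,
r · ln(z₂/z₀) = ln(z₁/z₀) ⇒ ln z₀ = (ln z₁ − r·ln z₂)/(1 − r)
ln z₀ = (1.88099 − 0.79531×4.09434) / 0.20469 = -6.7191
z₀ = exp(-6.7191) = 0.001208 ft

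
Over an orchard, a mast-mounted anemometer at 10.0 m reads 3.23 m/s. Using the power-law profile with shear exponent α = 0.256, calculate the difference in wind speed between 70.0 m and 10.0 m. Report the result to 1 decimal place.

2.1 m/s

Power law: V₂ = V₁ · (z₂/z₁)^α = 3.23 × (7.0000)^0.256 = 5.3155 m/s
ΔV = 5.3155 − 3.23 = 2.0855 m/s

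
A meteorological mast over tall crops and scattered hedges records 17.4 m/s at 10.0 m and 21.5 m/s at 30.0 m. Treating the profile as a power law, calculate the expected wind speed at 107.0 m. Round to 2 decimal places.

27.47 m/s

First find α: α = ln(V₂/V₁)/ln(z₂/z₁) = ln(21.5/17.4)/ln(30.0/10.0) = 0.21158/1.09861 = 0.1926
Extrapolate from 30.0 m to 107.0 m: V₃ = 21.5 × (107.0/30.0)^0.1926 = 21.5 × 1.2775 = 27.4662 m/s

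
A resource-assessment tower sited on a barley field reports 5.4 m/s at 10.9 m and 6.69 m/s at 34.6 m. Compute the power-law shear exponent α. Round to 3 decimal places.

Power law: V₂/V₁ = (z₂/z₁)^α ⇒ α = ln(V₂/V₁) / ln(z₂/z₁)
α = ln(6.69/5.4) / ln(34.6/10.9) = ln(1.2389) / ln(3.1743)
  = 0.21421 / 1.15509 = 0.18545

α ≈ 0.185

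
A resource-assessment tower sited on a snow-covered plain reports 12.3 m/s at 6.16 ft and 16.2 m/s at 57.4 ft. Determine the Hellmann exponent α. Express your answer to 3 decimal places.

α ≈ 0.123

Power law: V₂/V₁ = (z₂/z₁)^α ⇒ α = ln(V₂/V₁) / ln(z₂/z₁)
α = ln(16.2/12.3) / ln(57.4/6.16) = ln(1.3171) / ln(9.3182)
  = 0.27541 / 2.23197 = 0.12339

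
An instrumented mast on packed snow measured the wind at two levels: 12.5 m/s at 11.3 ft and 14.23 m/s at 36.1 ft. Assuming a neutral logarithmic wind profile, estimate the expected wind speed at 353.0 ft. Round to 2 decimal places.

17.63 m/s

Log law: V ∝ ln(z/z₀). From the pair, with r = V₁/V₂ = 0.87843,
ln z₀ = (ln z₁ − r·ln z₂)/(1 − r) = (2.4248 − 0.87843×3.5863)/0.12157 = -5.9675 → z₀ = 0.002561 ft
V₃ = V₁ · ln(z₃/z₀)/ln(z₁/z₀) = 12.5 × 11.8339/8.3923 = 17.6262 m/s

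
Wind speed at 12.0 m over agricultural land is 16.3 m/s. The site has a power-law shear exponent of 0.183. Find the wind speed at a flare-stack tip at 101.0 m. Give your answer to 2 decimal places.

Power-law profile: V₂ = V₁ · (z₂/z₁)^α
V₂ = 16.3 × (101.0/12.0)^0.183 = 16.3 × (8.4167)^0.183
    = 16.3 × 1.4767 = 24.0707 m/s

24.07 m/s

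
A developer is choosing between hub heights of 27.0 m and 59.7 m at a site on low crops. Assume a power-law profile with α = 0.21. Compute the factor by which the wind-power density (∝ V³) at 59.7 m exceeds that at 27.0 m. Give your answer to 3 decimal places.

1.649

Speed ratio: V_B/V_A = (z_B/z_A)^α = (59.7/27.0)^0.21 = (2.2111)^0.21 = 1.18132
Power-density ratio: P_B/P_A = (V_B/V_A)³ = (1.18132)³ = 1.64856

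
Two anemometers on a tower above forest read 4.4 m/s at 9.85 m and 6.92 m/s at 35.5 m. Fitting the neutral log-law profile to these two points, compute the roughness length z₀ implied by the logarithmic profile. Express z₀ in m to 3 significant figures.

z₀ ≈ 1.05 m

Log law: V(z) ∝ ln(z/z₀). With r = V₁/V₂ = 4.4/6.92 = 0.63584,
r · ln(z₂/z₀) = ln(z₁/z₀) ⇒ ln z₀ = (ln z₁ − r·ln z₂)/(1 − r)
ln z₀ = (2.28747 − 0.63584×3.56953) / 0.36416 = 0.0490
z₀ = exp(0.0490) = 1.050 m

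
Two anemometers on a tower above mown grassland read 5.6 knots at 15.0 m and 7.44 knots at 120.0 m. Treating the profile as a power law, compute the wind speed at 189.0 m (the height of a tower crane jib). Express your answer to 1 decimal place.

First find α: α = ln(V₂/V₁)/ln(z₂/z₁) = ln(7.44/5.6)/ln(120.0/15.0) = 0.28410/2.07944 = 0.1366
Extrapolate from 120.0 m to 189.0 m: V₃ = 7.44 × (189.0/120.0)^0.1366 = 7.44 × 1.0640 = 7.9164 knots

7.9 knots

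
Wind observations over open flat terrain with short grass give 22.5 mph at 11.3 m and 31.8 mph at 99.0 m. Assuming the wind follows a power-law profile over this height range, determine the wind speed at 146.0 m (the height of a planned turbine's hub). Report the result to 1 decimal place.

33.8 mph

First find α: α = ln(V₂/V₁)/ln(z₂/z₁) = ln(31.8/22.5)/ln(99.0/11.3) = 0.34595/2.17032 = 0.1594
Extrapolate from 99.0 m to 146.0 m: V₃ = 31.8 × (146.0/99.0)^0.1594 = 31.8 × 1.0639 = 33.8315 mph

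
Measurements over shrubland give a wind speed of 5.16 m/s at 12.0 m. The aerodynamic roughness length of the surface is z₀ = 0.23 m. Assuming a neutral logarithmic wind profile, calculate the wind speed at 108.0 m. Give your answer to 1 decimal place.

8.0 m/s

Log law: V(z) ∝ ln(z/z₀), so V₂/V₁ = ln(z₂/z₀) / ln(z₁/z₀).
ln(108.0/0.23) = 6.1518, ln(12.0/0.23) = 3.9546
V₂ = 5.16 × 6.1518/3.9546 = 5.16 × 1.5556 = 8.0270 m/s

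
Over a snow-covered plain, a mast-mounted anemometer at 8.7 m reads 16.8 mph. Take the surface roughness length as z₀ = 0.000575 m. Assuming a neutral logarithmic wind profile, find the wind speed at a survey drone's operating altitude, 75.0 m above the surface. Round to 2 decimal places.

Log law: V(z) ∝ ln(z/z₀), so V₂/V₁ = ln(z₂/z₀) / ln(z₁/z₀).
ln(75.0/0.000575) = 11.7786, ln(8.7/0.000575) = 9.6245
V₂ = 16.8 × 11.7786/9.6245 = 16.8 × 1.2238 = 20.5602 mph

20.56 mph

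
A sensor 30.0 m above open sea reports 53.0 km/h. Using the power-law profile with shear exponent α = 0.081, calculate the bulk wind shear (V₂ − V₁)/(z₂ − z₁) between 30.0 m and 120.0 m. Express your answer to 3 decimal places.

Power law: V₂ = V₁ · (z₂/z₁)^α = 53.0 × (4.0000)^0.081 = 59.2984 km/h
ΔV/Δz = (59.2984 − 53.0)/(120.0 − 30.0) = 6.2984/90.0000 = 0.06998 km/h/m

0.070 km/h/m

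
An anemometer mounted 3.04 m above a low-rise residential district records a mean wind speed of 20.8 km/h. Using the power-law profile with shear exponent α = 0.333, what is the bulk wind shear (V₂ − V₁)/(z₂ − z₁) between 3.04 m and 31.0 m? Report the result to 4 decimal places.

Power law: V₂ = V₁ · (z₂/z₁)^α = 20.8 × (10.1974)^0.333 = 45.0702 km/h
ΔV/Δz = (45.0702 − 20.8)/(31.0 − 3.04) = 24.2702/27.9600 = 0.86803 km/h/m

0.8680 km/h/m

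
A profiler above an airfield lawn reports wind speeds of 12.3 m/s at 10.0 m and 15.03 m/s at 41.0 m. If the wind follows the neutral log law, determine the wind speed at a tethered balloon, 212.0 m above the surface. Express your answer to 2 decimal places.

18.21 m/s

Log law: V ∝ ln(z/z₀). From the pair, with r = V₁/V₂ = 0.81836,
ln z₀ = (ln z₁ − r·ln z₂)/(1 − r) = (2.3026 − 0.81836×3.7136)/0.18164 = -4.0546 → z₀ = 0.01734 m
V₃ = V₁ · ln(z₃/z₀)/ln(z₁/z₀) = 12.3 × 9.4112/6.3572 = 18.2089 m/s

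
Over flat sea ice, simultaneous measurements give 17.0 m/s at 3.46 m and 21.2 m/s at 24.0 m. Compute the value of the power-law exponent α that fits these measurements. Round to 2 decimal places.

Power law: V₂/V₁ = (z₂/z₁)^α ⇒ α = ln(V₂/V₁) / ln(z₂/z₁)
α = ln(21.2/17.0) / ln(24.0/3.46) = ln(1.2471) / ln(6.9364)
  = 0.22079 / 1.93679 = 0.11400

α ≈ 0.11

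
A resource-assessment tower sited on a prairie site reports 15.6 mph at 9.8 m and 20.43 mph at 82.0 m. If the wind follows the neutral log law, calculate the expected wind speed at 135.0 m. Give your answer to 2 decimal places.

Log law: V ∝ ln(z/z₀). From the pair, with r = V₁/V₂ = 0.76358,
ln z₀ = (ln z₁ − r·ln z₂)/(1 − r) = (2.2824 − 0.76358×4.4067)/0.23642 = -4.5788 → z₀ = 0.01027 m
V₃ = V₁ · ln(z₃/z₀)/ln(z₁/z₀) = 15.6 × 9.4841/6.8612 = 21.5635 mph

21.56 mph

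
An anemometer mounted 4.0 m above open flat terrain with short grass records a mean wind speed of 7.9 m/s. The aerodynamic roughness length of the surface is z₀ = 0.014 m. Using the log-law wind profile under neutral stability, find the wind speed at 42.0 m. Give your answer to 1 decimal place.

Log law: V(z) ∝ ln(z/z₀), so V₂/V₁ = ln(z₂/z₀) / ln(z₁/z₀).
ln(42.0/0.014) = 8.0064, ln(4.0/0.014) = 5.6550
V₂ = 7.9 × 8.0064/5.6550 = 7.9 × 1.4158 = 11.1849 m/s

11.2 m/s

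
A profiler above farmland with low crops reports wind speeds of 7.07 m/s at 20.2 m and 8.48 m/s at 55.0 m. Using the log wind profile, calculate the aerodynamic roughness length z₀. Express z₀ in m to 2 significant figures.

z₀ ≈ 0.13 m

Log law: V(z) ∝ ln(z/z₀). With r = V₁/V₂ = 7.07/8.48 = 0.83373,
r · ln(z₂/z₀) = ln(z₁/z₀) ⇒ ln z₀ = (ln z₁ − r·ln z₂)/(1 − r)
ln z₀ = (3.00568 − 0.83373×4.00733) / 0.16627 = -2.0168
z₀ = exp(-2.0168) = 0.1331 m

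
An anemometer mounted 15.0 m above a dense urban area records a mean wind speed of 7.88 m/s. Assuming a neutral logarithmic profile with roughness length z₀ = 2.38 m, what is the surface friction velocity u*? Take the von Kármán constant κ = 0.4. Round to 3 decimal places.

u* ≈ 1.712 m/s

Log law: V(z) = (u*/κ) · ln(z/z₀) ⇒ u* = κ · V / ln(z/z₀)
u* = 0.4 × 7.88 / ln(15.0/2.38) = 0.4 × 7.88 / 1.8409
   = 3.1520 / 1.8409 = 1.7122 m/s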